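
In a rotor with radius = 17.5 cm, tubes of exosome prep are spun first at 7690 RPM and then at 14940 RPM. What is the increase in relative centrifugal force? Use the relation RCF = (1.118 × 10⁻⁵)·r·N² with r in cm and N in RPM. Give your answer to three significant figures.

≈ 32100 x g

RCF₁ = 1.118 × 10⁻⁵ × 17.5 × (7690)² = 1.118 × 10⁻⁵ × 17.5 × 59,136,100 ≈ 11,570 × g
RCF₂ = 1.118 × 10⁻⁵ × 17.5 × (14940)² = 1.118 × 10⁻⁵ × 17.5 × 223,203,600 ≈ 43,669.8 × g
Increase = 43,669.8 − 11,570 = 32,099.8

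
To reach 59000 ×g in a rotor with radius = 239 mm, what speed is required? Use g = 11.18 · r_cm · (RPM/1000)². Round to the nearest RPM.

r = 239 mm = 23.9 cm
RCF = 11.18 × r × (N/1000)²
59,000 = 11.18 × 23.9 × (N/1000)²
(N/1000)² = 59,000 / 267.202 = 220.8067
N = 1000 × √220.8067 ≈ 14,859.6

N ≈ 14860 RPM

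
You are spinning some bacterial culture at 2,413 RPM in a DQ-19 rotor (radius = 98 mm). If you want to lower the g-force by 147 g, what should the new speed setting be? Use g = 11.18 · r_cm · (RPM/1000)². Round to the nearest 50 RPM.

≈ 2100 RPM

r = 98 mm = 9.8 cm
Current RCF = 11.18 × 9.8 × (2.413)² = 11.18 × 9.8 × 5.822569 ≈ 637.9 × g
Target RCF = 637.9 − 147 = 490.9 × g
(N/1000)² = 490.9 / 109.564 = 4.480486
N = 1000 × √4.480486 ≈ 2,116.7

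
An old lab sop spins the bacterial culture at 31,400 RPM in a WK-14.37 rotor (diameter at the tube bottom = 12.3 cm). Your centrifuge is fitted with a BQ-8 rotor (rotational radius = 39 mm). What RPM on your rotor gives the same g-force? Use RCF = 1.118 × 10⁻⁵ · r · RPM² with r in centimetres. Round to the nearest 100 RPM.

≈ 39400 RPM

Original rotor: r = 12.3 / 2 = 6.15 cm
RCF_original = 1.118 × 10⁻⁵ × 6.15 × (31400)² = 1.118 × 10⁻⁵ × 6.15 × 985,960,000 ≈ 67,791.7 × g
Your rotor: r = 39 mm = 3.9 cm
67,791.7 = 1.118 × 10⁻⁵ × 3.9 × N²
N² = 67,791.7 / (4.3602 × 10⁻⁵) = 1,554,784,184
N ≈ √1,554,784,184 ≈ 39,430.8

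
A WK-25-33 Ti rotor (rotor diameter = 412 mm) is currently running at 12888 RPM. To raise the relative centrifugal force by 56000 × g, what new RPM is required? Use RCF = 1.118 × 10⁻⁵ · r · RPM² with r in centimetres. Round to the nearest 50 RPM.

r = 412 mm / 2 = 206 mm = 20.6 cm
Current RCF = 1.118 × 10⁻⁵ × 20.6 × (12888)² = 1.118 × 10⁻⁵ × 20.6 × 166,100,544 ≈ 38,254.3 × g
Target RCF = 38,254.3 + 56,000 = 94,254.3 × g
N² = 94,254.3 / (23.0308 × 10⁻⁵) = 409,253,261
N ≈ √409,253,261 ≈ 20,230.0

20250 RPM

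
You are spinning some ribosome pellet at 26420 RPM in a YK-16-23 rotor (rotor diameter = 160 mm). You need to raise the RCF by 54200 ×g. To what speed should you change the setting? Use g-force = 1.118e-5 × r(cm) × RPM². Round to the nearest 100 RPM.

r = 160 mm / 2 = 80 mm = 8 cm
Current RCF = 1.118 × 10⁻⁵ × 8 × (26420)² = 1.118 × 10⁻⁵ × 8 × 698,016,400 ≈ 62,430.6 × g
Target RCF = 62,430.6 + 54,200 = 116,630.6 × g
N² = 116,630.6 / (8.944 × 10⁻⁵) = 1,304,009,392
N ≈ √1,304,009,392 ≈ 36,111.1

N₂ ≈ 36100 RPM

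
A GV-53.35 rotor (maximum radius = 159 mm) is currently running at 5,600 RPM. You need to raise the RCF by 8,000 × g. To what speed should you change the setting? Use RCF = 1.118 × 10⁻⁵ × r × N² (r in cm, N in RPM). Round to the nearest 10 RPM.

r = 159 mm = 15.9 cm
Current RCF = 1.118 × 10⁻⁵ × 15.9 × (5600)² = 1.118 × 10⁻⁵ × 15.9 × 31,360,000 ≈ 5,574.6 × g
Target RCF = 5,574.6 + 8,000 = 13,574.6 × g
N² = 13,574.6 / (17.7762 × 10⁻⁵) = 76,363,902
N ≈ √76,363,902 ≈ 8,738.6

N₂ ≈ 8740 RPM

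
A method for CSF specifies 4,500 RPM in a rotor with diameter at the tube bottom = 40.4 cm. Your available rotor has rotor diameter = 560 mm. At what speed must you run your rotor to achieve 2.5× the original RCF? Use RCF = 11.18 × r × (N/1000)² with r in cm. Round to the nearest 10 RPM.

Original rotor: r = 40.4 / 2 = 20.2 cm
RCF_original = 11.18 × 20.2 × (4.5)² = 11.18 × 20.2 × 20.25 ≈ 4,573.2 × g
Target RCF = 2.5 × 4,573.2 ≈ 11,433 × g
Your rotor: r = 560 mm / 2 = 280 mm = 28 cm
11,433 = 11.18 × 28 × (N/1000)²
(N/1000)² = 11,433 / 313.04 = 36.52249
N = 1000 × √36.52249 ≈ 6,043.4

≈ 6040 RPM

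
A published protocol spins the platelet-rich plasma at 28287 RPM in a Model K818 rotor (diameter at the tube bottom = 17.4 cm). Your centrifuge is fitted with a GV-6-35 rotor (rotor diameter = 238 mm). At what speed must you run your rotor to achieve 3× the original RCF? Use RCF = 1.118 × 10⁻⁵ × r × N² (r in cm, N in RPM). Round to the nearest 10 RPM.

≈ 41890 RPM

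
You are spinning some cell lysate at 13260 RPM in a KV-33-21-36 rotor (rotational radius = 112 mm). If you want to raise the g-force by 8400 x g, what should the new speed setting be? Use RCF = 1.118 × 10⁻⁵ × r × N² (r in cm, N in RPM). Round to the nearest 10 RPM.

r = 112 mm = 11.2 cm
Current RCF = 1.118 × 10⁻⁵ × 11.2 × (13260)² = 1.118 × 10⁻⁵ × 11.2 × 175,827,600 ≈ 22,016.4 × g
Target RCF = 22,016.4 + 8,400 = 30,416.4 × g
N² = 30,416.4 / (12.5216 × 10⁻⁵) = 242,911,449
N ≈ √242,911,449 ≈ 15,585.6

≈ 15590 RPM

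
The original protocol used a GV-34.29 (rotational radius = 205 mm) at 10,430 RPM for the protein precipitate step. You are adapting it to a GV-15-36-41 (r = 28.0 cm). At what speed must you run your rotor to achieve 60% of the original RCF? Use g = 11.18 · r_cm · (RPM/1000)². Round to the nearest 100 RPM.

6900 RPM

Original rotor: r = 205 mm = 20.5 cm
RCF = 11.18 × r × (N/1000)²
RCF_original = 11.18 × 20.5 × (10.43)² = 11.18 × 20.5 × 108.7849 ≈ 24,932.4 × g
Target RCF = 0.6 × 24,932.4 ≈ 14,959.4 × g
14,959.4 = 11.18 × 28 × (N/1000)²
(N/1000)² = 14,959.4 / 313.04 = 47.7875
N = 1000 × √47.7875 ≈ 6,912.9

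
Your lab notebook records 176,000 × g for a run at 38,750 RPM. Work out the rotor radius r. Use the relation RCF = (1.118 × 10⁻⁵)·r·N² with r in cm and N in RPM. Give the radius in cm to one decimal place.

RCF = 1.118 × 10⁻⁵ × r × N²
176000 = 1.118 × 10⁻⁵ × r × (38750)²
r = 176000 / (1.118 × 10⁻⁵ × 1,501,562,500) = 176000 / 16787.47 ≈ 10.484 cm

≈ 10.5 cm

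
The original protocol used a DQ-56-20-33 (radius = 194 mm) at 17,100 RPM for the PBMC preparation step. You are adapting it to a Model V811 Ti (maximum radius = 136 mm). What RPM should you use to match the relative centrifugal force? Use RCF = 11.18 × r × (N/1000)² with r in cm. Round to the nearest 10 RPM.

20420 RPM

Original rotor: r = 194 mm = 19.4 cm
RCF_original = 11.18 × 19.4 × (17.1)² = 11.18 × 19.4 × 292.41 ≈ 63,421.4 × g
Your rotor: r = 136 mm = 13.6 cm
63,421.4 = 11.18 × 13.6 × (N/1000)²
(N/1000)² = 63,421.4 / 152.048 = 417.1143
N = 1000 × √417.1143 ≈ 20,423.4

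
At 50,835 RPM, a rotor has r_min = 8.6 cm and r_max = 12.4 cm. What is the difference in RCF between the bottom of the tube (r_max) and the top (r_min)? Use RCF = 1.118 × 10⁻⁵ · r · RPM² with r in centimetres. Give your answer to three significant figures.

RCF_max = 1.118 × 10⁻⁵ × 12.4 × (50835)² = 1.118 × 10⁻⁵ × 12.4 × 2,584,197,225 ≈ 358,252.4 × g
RCF_min = 1.118 × 10⁻⁵ × 8.6 × (50835)² = 1.118 × 10⁻⁵ × 8.6 × 2,584,197,225 ≈ 248,465.4 × g
ΔRCF = 358,252.4 − 248,465.4 = 109,787

≈ 110000 g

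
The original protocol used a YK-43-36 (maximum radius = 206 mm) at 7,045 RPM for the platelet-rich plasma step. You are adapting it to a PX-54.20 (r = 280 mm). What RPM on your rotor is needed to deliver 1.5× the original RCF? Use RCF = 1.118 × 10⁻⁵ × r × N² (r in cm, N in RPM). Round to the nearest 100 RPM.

≈ 7400 RPM

Original rotor: r = 206 mm = 20.6 cm
RCF = 1.118 × 10⁻⁵ × r × N²
RCF_original = 1.118 × 10⁻⁵ × 20.6 × (7045)² = 1.118 × 10⁻⁵ × 20.6 × 49,632,025 ≈ 11,430.7 × g
Target RCF = 1.5 × 11,430.7 ≈ 17,146.1 × g
Your rotor: r = 280 mm = 28.0 cm
17,146.1 = 1.118 × 10⁻⁵ × 28 × N²
N² = 17,146.1 / (31.304 × 10⁻⁵) = 54,772,872
N ≈ √54,772,872 ≈ 7,400.9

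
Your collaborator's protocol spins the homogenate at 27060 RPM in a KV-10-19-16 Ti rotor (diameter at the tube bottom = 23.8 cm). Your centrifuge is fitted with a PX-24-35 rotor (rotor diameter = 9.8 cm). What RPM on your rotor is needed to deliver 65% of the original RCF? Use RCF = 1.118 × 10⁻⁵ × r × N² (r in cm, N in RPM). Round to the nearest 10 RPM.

Original rotor: r = 23.8 / 2 = 11.9 cm
RCF_original = 1.118 × 10⁻⁵ × 11.9 × (27060)² = 1.118 × 10⁻⁵ × 11.9 × 732,243,600 ≈ 97,419.2 × g
Target RCF = 0.65 × 97,419.2 ≈ 63,322.5 × g
Your rotor: r = 9.8 / 2 = 4.9 cm
63,322.5 = 1.118 × 10⁻⁵ × 4.9 × N²
N² = 63,322.5 / (5.4782 × 10⁻⁵) = 1,155,899,748
N ≈ √1,155,899,748 ≈ 33,998.5

≈ 34000 RPM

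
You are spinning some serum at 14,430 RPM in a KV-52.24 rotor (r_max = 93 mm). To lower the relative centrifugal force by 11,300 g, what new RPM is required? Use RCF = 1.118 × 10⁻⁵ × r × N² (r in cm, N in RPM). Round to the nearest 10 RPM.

N₂ ≈ 9980 RPM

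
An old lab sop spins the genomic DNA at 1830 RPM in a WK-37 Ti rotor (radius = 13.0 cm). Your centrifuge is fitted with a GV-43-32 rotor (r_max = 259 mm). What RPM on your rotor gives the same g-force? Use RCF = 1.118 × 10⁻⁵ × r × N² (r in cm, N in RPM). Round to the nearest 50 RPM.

1300 RPM

RCF_original = 1.118 × 10⁻⁵ × 13 × (1830)² = 1.118 × 10⁻⁵ × 13 × 3,348,900 ≈ 486.7 × g
Your rotor: r = 259 mm = 25.9 cm
486.7 = 1.118 × 10⁻⁵ × 25.9 × N²
N² = 486.7 / (28.9562 × 10⁻⁵) = 1,680,814
N ≈ √1,680,814 ≈ 1,296.5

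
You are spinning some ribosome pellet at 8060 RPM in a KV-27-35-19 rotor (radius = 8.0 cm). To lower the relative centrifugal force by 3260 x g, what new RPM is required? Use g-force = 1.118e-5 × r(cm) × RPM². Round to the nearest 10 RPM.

≈ 5340 RPM

Current RCF = 1.118 × 10⁻⁵ × 8 × (8060)² = 1.118 × 10⁻⁵ × 8 × 64,963,600 ≈ 5,810.3 × g
Target RCF = 5,810.3 − 3,260 = 2,550.3 × g
N² = 2,550.3 / (8.944 × 10⁻⁵) = 28,514,088
N ≈ √28,514,088 ≈ 5,339.9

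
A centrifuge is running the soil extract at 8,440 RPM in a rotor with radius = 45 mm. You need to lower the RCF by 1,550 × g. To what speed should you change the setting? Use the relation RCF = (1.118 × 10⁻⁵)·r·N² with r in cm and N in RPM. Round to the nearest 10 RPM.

6360 RPM

r = 45 mm = 4.5 cm
Current RCF = 1.118 × 10⁻⁵ × 4.5 × (8440)² = 1.118 × 10⁻⁵ × 4.5 × 71,233,600 ≈ 3,583.8 × g
Target RCF = 3,583.8 − 1,550 = 2,033.8 × g
N² = 2,033.8 / (5.031 × 10⁻⁵) = 40,425,363
N ≈ √40,425,363 ≈ 6,358.1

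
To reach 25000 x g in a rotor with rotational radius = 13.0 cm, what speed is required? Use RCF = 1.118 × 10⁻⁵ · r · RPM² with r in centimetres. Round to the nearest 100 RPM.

25,000 = 1.118 × 10⁻⁵ × 13 × N²
N² = 25,000 / (14.534 × 10⁻⁵) = 172,010,458
N ≈ √172,010,458 ≈ 13,115.3

≈ 13100 RPM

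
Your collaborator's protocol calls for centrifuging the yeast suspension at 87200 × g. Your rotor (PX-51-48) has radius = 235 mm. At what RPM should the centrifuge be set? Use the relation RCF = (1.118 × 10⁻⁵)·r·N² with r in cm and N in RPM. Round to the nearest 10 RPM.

r = 235 mm = 23.5 cm
87,200 = 1.118 × 10⁻⁵ × 23.5 × N²
N² = 87,200 / (26.273 × 10⁻⁵) = 331,899,669
N ≈ √331,899,669 ≈ 18,218.1

18220 RPM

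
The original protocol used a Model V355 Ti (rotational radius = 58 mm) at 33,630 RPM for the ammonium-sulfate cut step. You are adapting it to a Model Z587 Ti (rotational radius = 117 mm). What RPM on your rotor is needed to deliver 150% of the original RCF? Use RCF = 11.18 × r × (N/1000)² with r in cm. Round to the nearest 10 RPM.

≈ 29000 RPM

Original rotor: r = 58 mm = 5.8 cm
RCF_original = 11.18 × 5.8 × (33.63)² = 11.18 × 5.8 × 1,130.9769 ≈ 73,337.1 × g
Target RCF = 1.5 × 73,337.1 ≈ 110,005.7 × g
Your rotor: r = 117 mm = 11.7 cm
110,005.7 = 11.18 × 11.7 × (N/1000)²
(N/1000)² = 110,005.7 / 130.806 = 840.9836
N = 1000 × √840.9836 ≈ 28,999.7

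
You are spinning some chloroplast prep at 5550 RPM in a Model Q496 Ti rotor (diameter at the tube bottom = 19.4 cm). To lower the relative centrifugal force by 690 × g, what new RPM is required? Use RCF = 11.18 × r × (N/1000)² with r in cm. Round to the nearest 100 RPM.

r = 19.4 / 2 = 9.7 cm
Current RCF = 11.18 × 9.7 × (5.55)² = 11.18 × 9.7 × 30.8025 ≈ 3,340.4 × g
Target RCF = 3,340.4 − 690 = 2,650.4 × g
(N/1000)² = 2,650.4 / 108.446 = 24.43981
N = 1000 × √24.43981 ≈ 4,943.7

4900 RPM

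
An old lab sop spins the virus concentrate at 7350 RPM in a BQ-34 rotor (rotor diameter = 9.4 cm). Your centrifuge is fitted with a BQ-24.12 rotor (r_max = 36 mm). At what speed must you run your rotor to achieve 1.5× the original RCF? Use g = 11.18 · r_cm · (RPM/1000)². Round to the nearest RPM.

10286 RPM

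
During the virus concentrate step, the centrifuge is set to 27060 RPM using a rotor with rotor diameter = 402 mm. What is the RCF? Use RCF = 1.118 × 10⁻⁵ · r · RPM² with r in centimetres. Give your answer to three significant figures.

r = 402 mm / 2 = 201 mm = 20.1 cm
RCF = 1.118 × 10⁻⁵ × r × N²
RCF = 1.118 × 10⁻⁵ × 20.1 × (27060)² = 1.118 × 10⁻⁵ × 20.1 × 732,243,600 ≈ 164,548.3 × g

165000 x g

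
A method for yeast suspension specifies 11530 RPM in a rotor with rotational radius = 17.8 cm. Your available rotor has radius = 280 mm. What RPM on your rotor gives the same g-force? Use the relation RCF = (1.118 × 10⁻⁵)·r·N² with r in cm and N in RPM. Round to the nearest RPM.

RCF_original = 1.118 × 10⁻⁵ × 17.8 × (11530)² = 1.118 × 10⁻⁵ × 17.8 × 132,940,900 ≈ 26,455.8 × g
Your rotor: r = 280 mm = 28.0 cm
26,455.8 = 1.118 × 10⁻⁵ × 28 × N²
N² = 26,455.8 / (31.304 × 10⁻⁵) = 84,512,522
N ≈ √84,512,522 ≈ 9,193.1

9193 RPM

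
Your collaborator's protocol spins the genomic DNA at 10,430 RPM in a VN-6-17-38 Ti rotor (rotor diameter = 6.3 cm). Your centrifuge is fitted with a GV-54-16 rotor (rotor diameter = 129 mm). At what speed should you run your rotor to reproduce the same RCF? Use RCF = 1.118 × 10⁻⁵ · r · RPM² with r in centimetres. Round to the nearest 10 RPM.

≈ 7290 RPM

Original rotor: r = 6.3 / 2 = 3.15 cm
RCF_original = 1.118 × 10⁻⁵ × 3.15 × (10430)² = 1.118 × 10⁻⁵ × 3.15 × 108,784,900 ≈ 3,831.1 × g
Your rotor: r = 129 mm / 2 = 64.5 mm = 6.45 cm
3,831.1 = 1.118 × 10⁻⁵ × 6.45 × N²
N² = 3,831.1 / (7.2111 × 10⁻⁵) = 53,127,817
N ≈ √53,127,817 ≈ 7,288.9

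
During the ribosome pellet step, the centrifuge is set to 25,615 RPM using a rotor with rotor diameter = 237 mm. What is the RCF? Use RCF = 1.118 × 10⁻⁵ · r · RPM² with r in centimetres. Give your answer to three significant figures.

r = 237 mm / 2 = 118.5 mm = 11.85 cm
RCF = 1.118 × 10⁻⁵ × 11.85 × (25615)² = 1.118 × 10⁻⁵ × 11.85 × 656,128,225 ≈ 86,925.8 × g

86900 ×g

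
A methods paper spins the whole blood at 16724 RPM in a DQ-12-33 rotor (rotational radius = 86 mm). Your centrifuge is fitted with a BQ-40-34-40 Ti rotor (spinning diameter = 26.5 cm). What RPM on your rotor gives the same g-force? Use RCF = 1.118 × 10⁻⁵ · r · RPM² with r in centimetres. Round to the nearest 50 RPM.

Original rotor: r = 86 mm = 8.6 cm
RCF_original = 1.118 × 10⁻⁵ × 8.6 × (16724)² = 1.118 × 10⁻⁵ × 8.6 × 279,692,176 ≈ 26,891.8 × g
Your rotor: r = 26.5 / 2 = 13.25 cm
26,891.8 = 1.118 × 10⁻⁵ × 13.25 × N²
N² = 26,891.8 / (14.8135 × 10⁻⁵) = 181,535,761
N ≈ √181,535,761 ≈ 13,473.5

13450 RPM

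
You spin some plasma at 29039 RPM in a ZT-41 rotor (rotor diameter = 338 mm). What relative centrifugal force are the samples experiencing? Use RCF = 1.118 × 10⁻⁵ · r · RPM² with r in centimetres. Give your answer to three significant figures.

r = 338 mm / 2 = 169 mm = 16.9 cm
RCF = 1.118 × 10⁻⁵ × 16.9 × (29039)² = 1.118 × 10⁻⁵ × 16.9 × 843,263,521 ≈ 159,327.9 × g

≈ 159000 x g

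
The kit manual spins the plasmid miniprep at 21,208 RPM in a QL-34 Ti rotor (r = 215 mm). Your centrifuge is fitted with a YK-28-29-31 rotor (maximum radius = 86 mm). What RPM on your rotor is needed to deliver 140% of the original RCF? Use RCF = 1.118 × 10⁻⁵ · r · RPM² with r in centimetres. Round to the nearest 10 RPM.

≈ 39680 RPM

Original rotor: r = 215 mm = 21.5 cm
RCF_original = 1.118 × 10⁻⁵ × 21.5 × (21208)² = 1.118 × 10⁻⁵ × 21.5 × 449,779,264 ≈ 108,113.4 × g
Target RCF = 1.4 × 108,113.4 ≈ 151,358.8 × g
Your rotor: r = 86 mm = 8.6 cm
151,358.8 = 1.118 × 10⁻⁵ × 8.6 × N²
N² = 151,358.8 / (9.6148 × 10⁻⁵) = 1,574,227,233
N ≈ √1,574,227,233 ≈ 39,676.5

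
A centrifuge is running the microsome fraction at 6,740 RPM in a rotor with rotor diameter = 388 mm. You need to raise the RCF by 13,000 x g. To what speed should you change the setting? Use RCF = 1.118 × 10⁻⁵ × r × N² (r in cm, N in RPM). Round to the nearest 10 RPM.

10260 RPM

r = 388 mm / 2 = 194 mm = 19.4 cm
Current RCF = 1.118 × 10⁻⁵ × 19.4 × (6740)² = 1.118 × 10⁻⁵ × 19.4 × 45,427,600 ≈ 9,852.9 × g
Target RCF = 9,852.9 + 13,000 = 22,852.9 × g
N² = 22,852.9 / (21.6892 × 10⁻⁵) = 105,365,343
N ≈ √105,365,343 ≈ 10,264.8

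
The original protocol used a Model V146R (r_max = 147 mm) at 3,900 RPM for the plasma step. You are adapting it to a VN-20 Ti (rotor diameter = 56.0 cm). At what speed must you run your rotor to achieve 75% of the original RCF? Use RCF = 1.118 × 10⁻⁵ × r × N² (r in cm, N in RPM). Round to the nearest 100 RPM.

2400 RPM

Original rotor: r = 147 mm = 14.7 cm
RCF_original = 1.118 × 10⁻⁵ × 14.7 × (3900)² = 1.118 × 10⁻⁵ × 14.7 × 15,210,000 ≈ 2,499.7 × g
Target RCF = 0.75 × 2,499.7 ≈ 1,874.8 × g
Your rotor: r = 56.0 / 2 = 28 cm
1,874.8 = 1.118 × 10⁻⁵ × 28 × N²
N² = 1,874.8 / (31.304 × 10⁻⁵) = 5,989,011
N ≈ √5,989,011 ≈ 2,447.2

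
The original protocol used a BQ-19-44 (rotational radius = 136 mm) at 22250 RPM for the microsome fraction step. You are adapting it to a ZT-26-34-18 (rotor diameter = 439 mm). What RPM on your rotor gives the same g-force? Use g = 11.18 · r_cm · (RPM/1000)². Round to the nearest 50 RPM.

Original rotor: r = 136 mm = 13.6 cm
RCF_original = 11.18 × 13.6 × (22.25)² = 11.18 × 13.6 × 495.0625 ≈ 75,273.3 × g
Your rotor: r = 439 mm / 2 = 219.5 mm = 21.95 cm
75,273.3 = 11.18 × 21.95 × (N/1000)²
(N/1000)² = 75,273.3 / 245.401 = 306.7359
N = 1000 × √306.7359 ≈ 17,513.9

17500 RPM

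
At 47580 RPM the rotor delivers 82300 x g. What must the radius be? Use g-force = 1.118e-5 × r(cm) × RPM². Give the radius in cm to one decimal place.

≈ 3.3 cm

RCF = 1.118 × 10⁻⁵ × r × N²
82300 = 1.118 × 10⁻⁵ × r × (47580)²
r = 82300 / (1.118 × 10⁻⁵ × 2,263,856,400) = 82300 / 25309.91 ≈ 3.252 cm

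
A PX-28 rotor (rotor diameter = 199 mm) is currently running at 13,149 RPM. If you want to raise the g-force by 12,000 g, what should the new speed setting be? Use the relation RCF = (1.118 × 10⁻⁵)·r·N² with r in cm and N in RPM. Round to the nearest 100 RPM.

N₂ ≈ 16800 RPM

r = 199 mm / 2 = 99.5 mm = 9.95 cm
Current RCF = 1.118 × 10⁻⁵ × 9.95 × (13149)² = 1.118 × 10⁻⁵ × 9.95 × 172,896,201 ≈ 19,233.1 × g
Target RCF = 19,233.1 + 12,000 = 31,233.1 × g
N² = 31,233.1 / (11.1241 × 10⁻⁵) = 280,769,680
N ≈ √280,769,680 ≈ 16,756.2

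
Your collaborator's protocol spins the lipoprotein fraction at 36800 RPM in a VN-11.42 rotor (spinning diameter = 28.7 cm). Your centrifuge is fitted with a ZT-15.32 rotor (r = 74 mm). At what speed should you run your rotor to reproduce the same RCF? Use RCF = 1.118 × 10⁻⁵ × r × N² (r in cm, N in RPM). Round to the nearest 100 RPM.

Original rotor: r = 28.7 / 2 = 14.35 cm
RCF_original = 1.118 × 10⁻⁵ × 14.35 × (36800)² = 1.118 × 10⁻⁵ × 14.35 × 1,354,240,000 ≈ 217,264.8 × g
Your rotor: r = 74 mm = 7.4 cm
217,264.8 = 1.118 × 10⁻⁵ × 7.4 × N²
N² = 217,264.8 / (8.2732 × 10⁻⁵) = 2,626,127,738
N ≈ √2,626,127,738 ≈ 51,245.8

51200 RPM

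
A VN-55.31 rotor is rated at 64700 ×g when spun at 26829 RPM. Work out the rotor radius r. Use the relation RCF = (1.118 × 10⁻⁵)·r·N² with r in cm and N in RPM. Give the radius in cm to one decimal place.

64700 = 1.118 × 10⁻⁵ × r × (26829)²
r = 64700 / (1.118 × 10⁻⁵ × 719,795,241) = 64700 / 8047.311 ≈ 8.040 cm

8.0 cm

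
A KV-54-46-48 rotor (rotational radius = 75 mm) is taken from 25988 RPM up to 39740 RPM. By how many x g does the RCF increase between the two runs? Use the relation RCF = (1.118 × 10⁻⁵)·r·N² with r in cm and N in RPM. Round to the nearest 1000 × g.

r = 75 mm = 7.5 cm
RCF₁ = 1.118 × 10⁻⁵ × 7.5 × (25988)² = 1.118 × 10⁻⁵ × 7.5 × 675,376,144 ≈ 56,630.3 × g
RCF₂ = 1.118 × 10⁻⁵ × 7.5 × (39740)² = 1.118 × 10⁻⁵ × 7.5 × 1,579,267,600 ≈ 132,421.6 × g
Increase = 132,421.6 − 56,630.3 = 75,791.3

76000 x g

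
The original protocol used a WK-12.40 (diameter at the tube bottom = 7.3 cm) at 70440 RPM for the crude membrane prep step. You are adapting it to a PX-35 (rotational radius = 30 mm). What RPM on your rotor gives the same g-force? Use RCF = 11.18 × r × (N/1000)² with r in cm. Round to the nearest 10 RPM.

Original rotor: r = 7.3 / 2 = 3.65 cm
RCF_original = 11.18 × 3.65 × (70.44)² = 11.18 × 3.65 × 4,961.7936 ≈ 202,475.9 × g
Your rotor: r = 30 mm = 3.0 cm
202,475.9 = 11.18 × 3 × (N/1000)²
(N/1000)² = 202,475.9 / 33.54 = 6036.849
N = 1000 × √6036.849 ≈ 77,697.2

77700 RPM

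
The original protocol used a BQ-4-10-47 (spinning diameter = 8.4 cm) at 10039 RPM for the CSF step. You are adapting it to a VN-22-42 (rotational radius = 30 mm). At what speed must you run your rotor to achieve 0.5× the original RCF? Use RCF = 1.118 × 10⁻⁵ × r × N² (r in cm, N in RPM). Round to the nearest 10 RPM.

Original rotor: r = 8.4 / 2 = 4.2 cm
RCF_original = 1.118 × 10⁻⁵ × 4.2 × (10039)² = 1.118 × 10⁻⁵ × 4.2 × 100,781,521 ≈ 4,732.3 × g
Target RCF = 0.5 × 4,732.3 ≈ 2,366.2 × g
Your rotor: r = 30 mm = 3.0 cm
2,366.2 = 1.118 × 10⁻⁵ × 3 × N²
N² = 2,366.2 / (3.354 × 10⁻⁵) = 70,548,599
N ≈ √70,548,599 ≈ 8,399.3

≈ 8400 RPM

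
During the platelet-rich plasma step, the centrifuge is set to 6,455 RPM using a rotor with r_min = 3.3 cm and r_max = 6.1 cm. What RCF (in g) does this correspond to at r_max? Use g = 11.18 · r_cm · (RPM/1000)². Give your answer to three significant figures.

RCF ≈ 2840 g

Use r_max = 6.1 cm.
RCF = 11.18 × 6.1 × (6.455)² = 11.18 × 6.1 × 41.667025 ≈ 2,841.6 × g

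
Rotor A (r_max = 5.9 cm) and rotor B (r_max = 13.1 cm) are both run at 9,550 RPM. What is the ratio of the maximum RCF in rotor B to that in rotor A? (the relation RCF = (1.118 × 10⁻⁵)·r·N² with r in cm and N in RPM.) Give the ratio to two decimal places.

2.22

At fixed N, RCF ∝ r, so RCF_B/RCF_A = r_B/r_A = 13.1 / 5.9 = 2.2203.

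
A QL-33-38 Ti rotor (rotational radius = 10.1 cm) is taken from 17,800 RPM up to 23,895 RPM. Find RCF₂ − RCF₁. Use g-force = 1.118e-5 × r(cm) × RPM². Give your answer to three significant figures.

≈ 28700 g

RCF₁ = 1.118 × 10⁻⁵ × 10.1 × (17800)² = 1.118 × 10⁻⁵ × 10.1 × 316,840,000 ≈ 35,776.9 × g
RCF₂ = 1.118 × 10⁻⁵ × 10.1 × (23895)² = 1.118 × 10⁻⁵ × 10.1 × 570,971,025 ≈ 64,472.9 × g
Increase = 64,472.9 − 35,776.9 = 28,696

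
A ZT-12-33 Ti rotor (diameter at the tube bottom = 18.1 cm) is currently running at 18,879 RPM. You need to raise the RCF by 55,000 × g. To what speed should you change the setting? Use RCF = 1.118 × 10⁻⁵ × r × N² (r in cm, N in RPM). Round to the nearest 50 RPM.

30000 RPM

r = 18.1 / 2 = 9.05 cm
Current RCF = 1.118 × 10⁻⁵ × 9.05 × (18879)² = 1.118 × 10⁻⁵ × 9.05 × 356,416,641 ≈ 36,061.9 × g
Target RCF = 36,061.9 + 55,000 = 91,061.9 × g
N² = 91,061.9 / (10.1179 × 10⁻⁵) = 900,007,907
N ≈ √900,007,907 ≈ 30,000.1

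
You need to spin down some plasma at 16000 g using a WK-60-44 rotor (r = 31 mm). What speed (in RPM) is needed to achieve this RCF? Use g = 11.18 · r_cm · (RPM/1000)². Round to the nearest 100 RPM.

≈ 21500 RPM

r = 31 mm = 3.1 cm
RCF = 11.18 × r × (N/1000)²
16,000 = 11.18 × 3.1 × (N/1000)²
(N/1000)² = 16,000 / 34.658 = 461.6539
N = 1000 × √461.6539 ≈ 21,486.1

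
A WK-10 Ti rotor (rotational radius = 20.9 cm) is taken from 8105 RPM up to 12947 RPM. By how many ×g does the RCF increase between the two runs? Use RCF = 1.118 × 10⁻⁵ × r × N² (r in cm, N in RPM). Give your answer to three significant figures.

23800 ×g

RCF₁ = 1.118 × 10⁻⁵ × 20.9 × (8105)² = 1.118 × 10⁻⁵ × 20.9 × 65,691,025 ≈ 15,349.5 × g
RCF₂ = 1.118 × 10⁻⁵ × 20.9 × (12947)² = 1.118 × 10⁻⁵ × 20.9 × 167,624,809 ≈ 39,167.5 × g
Increase = 39,167.5 − 15,349.5 = 23,818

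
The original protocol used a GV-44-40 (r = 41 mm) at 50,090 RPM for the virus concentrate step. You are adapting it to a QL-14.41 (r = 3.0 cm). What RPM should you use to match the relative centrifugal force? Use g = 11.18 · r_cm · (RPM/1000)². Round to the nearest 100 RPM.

58600 RPM

Original rotor: r = 41 mm = 4.1 cm
RCF = 11.18 × r × (N/1000)²
RCF_original = 11.18 × 4.1 × (50.09)² = 11.18 × 4.1 × 2,509.0081 ≈ 115,007.9 × g
115,007.9 = 11.18 × 3 × (N/1000)²
(N/1000)² = 115,007.9 / 33.54 = 3428.977
N = 1000 × √3428.977 ≈ 58,557.5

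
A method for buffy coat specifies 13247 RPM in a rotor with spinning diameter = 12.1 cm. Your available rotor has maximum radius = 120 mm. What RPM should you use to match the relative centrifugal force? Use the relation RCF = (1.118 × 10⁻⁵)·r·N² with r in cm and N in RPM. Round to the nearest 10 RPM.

Original rotor: r = 12.1 / 2 = 6.05 cm
RCF_original = 1.118 × 10⁻⁵ × 6.05 × (13247)² = 1.118 × 10⁻⁵ × 6.05 × 175,483,009 ≈ 11,869.5 × g
Your rotor: r = 120 mm = 12.0 cm
11,869.5 = 1.118 × 10⁻⁵ × 12 × N²
N² = 11,869.5 / (13.416 × 10⁻⁵) = 88,472,719
N ≈ √88,472,719 ≈ 9,406.0

≈ 9410 RPM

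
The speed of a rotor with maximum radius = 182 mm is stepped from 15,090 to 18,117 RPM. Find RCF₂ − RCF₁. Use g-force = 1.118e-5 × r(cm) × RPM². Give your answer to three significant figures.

r = 182 mm = 18.2 cm
RCF₁ = 1.118 × 10⁻⁵ × 18.2 × (15090)² = 1.118 × 10⁻⁵ × 18.2 × 227,708,100 ≈ 46,333.1 × g
RCF₂ = 1.118 × 10⁻⁵ × 18.2 × (18117)² = 1.118 × 10⁻⁵ × 18.2 × 328,225,689 ≈ 66,786.1 × g
Increase = 66,786.1 − 46,333.1 = 20,453

≈ 20500 ×g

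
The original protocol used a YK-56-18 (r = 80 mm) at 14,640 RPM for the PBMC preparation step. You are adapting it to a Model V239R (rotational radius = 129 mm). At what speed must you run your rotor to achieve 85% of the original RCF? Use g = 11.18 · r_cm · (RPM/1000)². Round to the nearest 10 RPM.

Original rotor: r = 80 mm = 8.0 cm
RCF_original = 11.18 × 8 × (14.64)² = 11.18 × 8 × 214.3296 ≈ 19,169.6 × g
Target RCF = 0.85 × 19,169.6 ≈ 16,294.2 × g
Your rotor: r = 129 mm = 12.9 cm
16,294.2 = 11.18 × 12.9 × (N/1000)²
(N/1000)² = 16,294.2 / 144.222 = 112.98
N = 1000 × √112.98 ≈ 10,629.2

10630 RPM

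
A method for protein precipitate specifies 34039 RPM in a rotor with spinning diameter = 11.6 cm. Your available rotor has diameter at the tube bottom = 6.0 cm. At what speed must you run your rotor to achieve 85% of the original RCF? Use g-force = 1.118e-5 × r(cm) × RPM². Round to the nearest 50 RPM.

Original rotor: r = 11.6 / 2 = 5.8 cm
RCF = 1.118 × 10⁻⁵ × r × N²
RCF_original = 1.118 × 10⁻⁵ × 5.8 × (34039)² = 1.118 × 10⁻⁵ × 5.8 × 1,158,653,521 ≈ 75,131.7 × g
Target RCF = 0.85 × 75,131.7 ≈ 63,861.9 × g
Your rotor: r = 6.0 / 2 = 3 cm
63,861.9 = 1.118 × 10⁻⁵ × 3 × N²
N² = 63,861.9 / (3.354 × 10⁻⁵) = 1,904,051,878
N ≈ √1,904,051,878 ≈ 43,635.4

≈ 43650 RPM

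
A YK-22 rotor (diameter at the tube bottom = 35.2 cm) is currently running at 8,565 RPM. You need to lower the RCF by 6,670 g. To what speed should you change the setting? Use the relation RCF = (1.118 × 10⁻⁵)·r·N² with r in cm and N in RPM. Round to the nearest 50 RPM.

r = 35.2 / 2 = 17.6 cm
Current RCF = 1.118 × 10⁻⁵ × 17.6 × (8565)² = 1.118 × 10⁻⁵ × 17.6 × 73,359,225 ≈ 14,434.7 × g
Target RCF = 14,434.7 − 6,670 = 7,764.7 × g
N² = 7,764.7 / (19.6768 × 10⁻⁵) = 39,461,193
N ≈ √39,461,193 ≈ 6,281.8

N₂ ≈ 6300 RPM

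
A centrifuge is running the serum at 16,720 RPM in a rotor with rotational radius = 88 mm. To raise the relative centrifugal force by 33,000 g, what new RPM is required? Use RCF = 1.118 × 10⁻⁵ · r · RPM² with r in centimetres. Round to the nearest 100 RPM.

24800 RPM

r = 88 mm = 8.8 cm
Current RCF = 1.118 × 10⁻⁵ × 8.8 × (16720)² = 1.118 × 10⁻⁵ × 8.8 × 279,558,400 ≈ 27,504.1 × g
Target RCF = 27,504.1 + 33,000 = 60,504.1 × g
N² = 60,504.1 / (9.8384 × 10⁻⁵) = 614,979,062
N ≈ √614,979,062 ≈ 24,798.8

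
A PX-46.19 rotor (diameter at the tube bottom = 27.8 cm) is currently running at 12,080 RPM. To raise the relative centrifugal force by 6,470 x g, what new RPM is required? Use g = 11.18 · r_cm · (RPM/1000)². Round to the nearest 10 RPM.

N₂ ≈ 13700 RPM

r = 27.8 / 2 = 13.9 cm
Current RCF = 11.18 × 13.9 × (12.08)² = 11.18 × 13.9 × 145.9264 ≈ 22,677.3 × g
Target RCF = 22,677.3 + 6,470 = 29,147.3 × g
(N/1000)² = 29,147.3 / 155.402 = 187.5606
N = 1000 × √187.5606 ≈ 13,695.3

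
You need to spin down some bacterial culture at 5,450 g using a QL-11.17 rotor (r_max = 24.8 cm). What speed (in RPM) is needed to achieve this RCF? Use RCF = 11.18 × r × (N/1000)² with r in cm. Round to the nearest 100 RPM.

4400 RPM

RCF = 11.18 × r × (N/1000)²
5,450 = 11.18 × 24.8 × (N/1000)²
(N/1000)² = 5,450 / 277.264 = 19.65636
N = 1000 × √19.65636 ≈ 4,433.5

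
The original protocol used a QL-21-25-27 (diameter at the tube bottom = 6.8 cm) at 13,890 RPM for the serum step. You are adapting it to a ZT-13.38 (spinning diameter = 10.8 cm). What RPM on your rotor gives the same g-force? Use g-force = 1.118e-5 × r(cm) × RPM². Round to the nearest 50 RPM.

Original rotor: r = 6.8 / 2 = 3.4 cm
RCF_original = 1.118 × 10⁻⁵ × 3.4 × (13890)² = 1.118 × 10⁻⁵ × 3.4 × 192,932,100 ≈ 7,333.7 × g
Your rotor: r = 10.8 / 2 = 5.4 cm
7,333.7 = 1.118 × 10⁻⁵ × 5.4 × N²
N² = 7,333.7 / (6.0372 × 10⁻⁵) = 121,475,187
N ≈ √121,475,187 ≈ 11,021.6

≈ 11000 RPM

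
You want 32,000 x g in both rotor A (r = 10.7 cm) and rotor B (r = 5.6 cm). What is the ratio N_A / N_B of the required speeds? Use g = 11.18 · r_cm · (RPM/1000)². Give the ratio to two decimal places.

0.72

At fixed RCF, N ∝ 1/√r, so N_A/N_B = √(r_B/r_A) = √(5.6/10.7) = √0.523364 = 0.7234.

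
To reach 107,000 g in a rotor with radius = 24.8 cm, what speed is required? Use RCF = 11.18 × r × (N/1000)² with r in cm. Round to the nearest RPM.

19645 RPM

107,000 = 11.18 × 24.8 × (N/1000)²
(N/1000)² = 107,000 / 277.264 = 385.9138
N = 1000 × √385.9138 ≈ 19,644.7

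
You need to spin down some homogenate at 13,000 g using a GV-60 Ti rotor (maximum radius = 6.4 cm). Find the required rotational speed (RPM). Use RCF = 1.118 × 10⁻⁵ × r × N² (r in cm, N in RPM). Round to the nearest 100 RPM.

N ≈ 13500 RPM

13,000 = 1.118 × 10⁻⁵ × 6.4 × N²
N² = 13,000 / (7.1552 × 10⁻⁵) = 181,686,047
N ≈ √181,686,047 ≈ 13,479.1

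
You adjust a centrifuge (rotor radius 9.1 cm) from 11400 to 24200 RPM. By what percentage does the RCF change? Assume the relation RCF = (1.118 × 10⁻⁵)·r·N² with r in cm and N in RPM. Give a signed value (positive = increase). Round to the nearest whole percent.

+351%

RCF ∝ N², so the ratio is (24200/11400)² = (2.122807)² = 4.5063.
Change = 4.5063 − 1 = +3.5063 → +350.6%.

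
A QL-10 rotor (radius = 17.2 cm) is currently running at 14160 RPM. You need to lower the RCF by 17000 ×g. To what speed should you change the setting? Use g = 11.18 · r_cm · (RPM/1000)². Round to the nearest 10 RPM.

Current RCF = 11.18 × 17.2 × (14.16)² = 11.18 × 17.2 × 200.5056 ≈ 38,556.4 × g
Target RCF = 38,556.4 − 17,000 = 21,556.4 × g
(N/1000)² = 21,556.4 / 192.296 = 112.1001
N = 1000 × √112.1001 ≈ 10,587.7

10590 RPM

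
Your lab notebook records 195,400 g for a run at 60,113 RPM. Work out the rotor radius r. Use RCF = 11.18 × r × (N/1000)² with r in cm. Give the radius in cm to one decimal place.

RCF = 11.18 × r × (N/1000)²
195400 = 11.18 × r × (60.113)²
r = 195400 / (11.18 × 3613.572769) = 195400 / 40399.74 ≈ 4.837 cm

4.8 cm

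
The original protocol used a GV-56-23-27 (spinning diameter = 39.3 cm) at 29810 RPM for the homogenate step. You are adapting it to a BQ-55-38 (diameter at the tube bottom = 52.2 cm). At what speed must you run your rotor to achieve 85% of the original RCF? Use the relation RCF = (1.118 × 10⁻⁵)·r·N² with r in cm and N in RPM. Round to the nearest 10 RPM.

≈ 23850 RPM

Original rotor: r = 39.3 / 2 = 19.65 cm
RCF = 1.118 × 10⁻⁵ × r × N²
RCF_original = 1.118 × 10⁻⁵ × 19.65 × (29810)² = 1.118 × 10⁻⁵ × 19.65 × 888,636,100 ≈ 195,221.8 × g
Target RCF = 0.85 × 195,221.8 ≈ 165,938.5 × g
Your rotor: r = 52.2 / 2 = 26.1 cm
165,938.5 = 1.118 × 10⁻⁵ × 26.1 × N²
N² = 165,938.5 / (29.1798 × 10⁻⁵) = 568,675,933
N ≈ √568,675,933 ≈ 23,846.9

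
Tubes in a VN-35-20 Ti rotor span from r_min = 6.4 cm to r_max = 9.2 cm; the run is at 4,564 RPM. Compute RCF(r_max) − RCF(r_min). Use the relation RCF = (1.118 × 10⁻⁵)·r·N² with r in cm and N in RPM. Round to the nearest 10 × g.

650 x g

ΔRCF = 1.118 × 10⁻⁵ × (r_max − r_min) × N² = 1.118 × 10⁻⁵ × 2.8 × 20,830,096 ≈ 652.1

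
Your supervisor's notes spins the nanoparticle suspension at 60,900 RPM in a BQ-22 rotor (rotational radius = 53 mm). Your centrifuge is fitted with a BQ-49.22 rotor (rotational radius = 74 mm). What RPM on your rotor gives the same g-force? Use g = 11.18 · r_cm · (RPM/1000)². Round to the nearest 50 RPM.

51550 RPM

Original rotor: r = 53 mm = 5.3 cm
RCF = 11.18 × r × (N/1000)²
RCF_original = 11.18 × 5.3 × (60.9)² = 11.18 × 5.3 × 3,708.81 ≈ 219,761.8 × g
Your rotor: r = 74 mm = 7.4 cm
219,761.8 = 11.18 × 7.4 × (N/1000)²
(N/1000)² = 219,761.8 / 82.732 = 2656.31
N = 1000 × √2656.31 ≈ 51,539.4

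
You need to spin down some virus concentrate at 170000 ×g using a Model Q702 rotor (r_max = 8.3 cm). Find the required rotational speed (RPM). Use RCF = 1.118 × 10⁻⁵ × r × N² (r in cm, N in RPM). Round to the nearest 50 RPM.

≈ 42800 RPM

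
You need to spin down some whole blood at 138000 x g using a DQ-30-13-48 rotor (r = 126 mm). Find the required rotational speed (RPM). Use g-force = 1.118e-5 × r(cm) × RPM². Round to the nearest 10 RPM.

31300 RPM

r = 126 mm = 12.6 cm
138,000 = 1.118 × 10⁻⁵ × 12.6 × N²
N² = 138,000 / (14.0868 × 10⁻⁵) = 979,640,515
N ≈ √979,640,515 ≈ 31,299.2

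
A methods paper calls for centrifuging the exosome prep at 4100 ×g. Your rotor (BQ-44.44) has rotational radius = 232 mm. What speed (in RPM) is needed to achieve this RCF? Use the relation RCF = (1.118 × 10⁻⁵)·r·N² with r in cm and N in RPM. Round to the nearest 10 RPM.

≈ 3980 RPM

r = 232 mm = 23.2 cm
RCF = 1.118 × 10⁻⁵ × r × N²
4,100 = 1.118 × 10⁻⁵ × 23.2 × N²
N² = 4,100 / (25.9376 × 10⁻⁵) = 15,807,168
N ≈ √15,807,168 ≈ 3,975.8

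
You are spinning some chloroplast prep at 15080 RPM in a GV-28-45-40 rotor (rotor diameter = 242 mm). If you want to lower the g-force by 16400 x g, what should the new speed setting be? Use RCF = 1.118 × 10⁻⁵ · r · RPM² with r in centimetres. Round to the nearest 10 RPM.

r = 242 mm / 2 = 121 mm = 12.1 cm
Current RCF = 1.118 × 10⁻⁵ × 12.1 × (15080)² = 1.118 × 10⁻⁵ × 12.1 × 227,406,400 ≈ 30,763.1 × g
Target RCF = 30,763.1 − 16,400 = 14,363.1 × g
N² = 14,363.1 / (13.5278 × 10⁻⁵) = 106,174,692
N ≈ √106,174,692 ≈ 10,304.1

≈ 10300 RPM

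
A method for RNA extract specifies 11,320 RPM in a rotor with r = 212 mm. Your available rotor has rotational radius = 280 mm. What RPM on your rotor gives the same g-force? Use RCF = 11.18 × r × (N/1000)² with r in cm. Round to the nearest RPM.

Original rotor: r = 212 mm = 21.2 cm
RCF_original = 11.18 × 21.2 × (11.32)² = 11.18 × 21.2 × 128.1424 ≈ 30,371.8 × g
Your rotor: r = 280 mm = 28.0 cm
30,371.8 = 11.18 × 28 × (N/1000)²
(N/1000)² = 30,371.8 / 313.04 = 97.02211
N = 1000 × √97.02211 ≈ 9,850.0

≈ 9850 RPM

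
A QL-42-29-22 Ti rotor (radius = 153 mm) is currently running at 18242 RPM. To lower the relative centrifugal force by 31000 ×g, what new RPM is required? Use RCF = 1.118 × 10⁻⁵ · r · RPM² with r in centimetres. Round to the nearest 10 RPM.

N₂ ≈ 12310 RPM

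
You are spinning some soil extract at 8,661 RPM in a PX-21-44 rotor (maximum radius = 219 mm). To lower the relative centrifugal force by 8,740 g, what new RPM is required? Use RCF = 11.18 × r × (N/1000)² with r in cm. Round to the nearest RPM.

r = 219 mm = 21.9 cm
Current RCF = 11.18 × 21.9 × (8.661)² = 11.18 × 21.9 × 75.012921 ≈ 18,366.3 × g
Target RCF = 18,366.3 − 8,740 = 9,626.3 × g
(N/1000)² = 9,626.3 / 244.842 = 39.31638
N = 1000 × √39.31638 ≈ 6,270.3

6270 RPM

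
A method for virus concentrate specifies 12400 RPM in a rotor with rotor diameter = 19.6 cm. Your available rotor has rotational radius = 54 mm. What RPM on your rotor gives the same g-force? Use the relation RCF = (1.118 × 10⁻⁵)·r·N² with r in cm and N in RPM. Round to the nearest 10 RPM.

Original rotor: r = 19.6 / 2 = 9.8 cm
RCF_original = 1.118 × 10⁻⁵ × 9.8 × (12400)² = 1.118 × 10⁻⁵ × 9.8 × 153,760,000 ≈ 16,846.6 × g
Your rotor: r = 54 mm = 5.4 cm
16,846.6 = 1.118 × 10⁻⁵ × 5.4 × N²
N² = 16,846.6 / (6.0372 × 10⁻⁵) = 279,046,578
N ≈ √279,046,578 ≈ 16,704.7

≈ 16700 RPM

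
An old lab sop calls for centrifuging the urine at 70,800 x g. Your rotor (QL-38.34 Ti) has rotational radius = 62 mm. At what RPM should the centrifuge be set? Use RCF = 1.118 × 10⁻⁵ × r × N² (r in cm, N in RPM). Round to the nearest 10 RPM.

r = 62 mm = 6.2 cm
RCF = 1.118 × 10⁻⁵ × r × N²
70,800 = 1.118 × 10⁻⁵ × 6.2 × N²
N² = 70,800 / (6.9316 × 10⁻⁵) = 1,021,409,198
N ≈ √1,021,409,198 ≈ 31,959.5

≈ 31960 RPM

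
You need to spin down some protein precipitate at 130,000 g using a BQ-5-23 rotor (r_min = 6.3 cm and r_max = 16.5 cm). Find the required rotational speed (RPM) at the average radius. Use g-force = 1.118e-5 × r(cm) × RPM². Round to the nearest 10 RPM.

31940 RPM

r_avg = (6.3 + 16.5) / 2 = 11.4 cm
130,000 = 1.118 × 10⁻⁵ × 11.4 × N²
N² = 130,000 / (12.7452 × 10⁻⁵) = 1,019,991,840
N ≈ √1,019,991,840 ≈ 31,937.3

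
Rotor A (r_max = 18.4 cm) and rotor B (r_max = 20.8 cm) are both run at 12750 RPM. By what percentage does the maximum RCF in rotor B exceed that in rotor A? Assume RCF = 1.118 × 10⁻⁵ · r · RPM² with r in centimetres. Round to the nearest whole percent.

At equal RPM, RCF scales linearly with r: ratio = 20.8 / 18.4 = 1.1304.
So rotor B delivers 13.0% more g-force.

13%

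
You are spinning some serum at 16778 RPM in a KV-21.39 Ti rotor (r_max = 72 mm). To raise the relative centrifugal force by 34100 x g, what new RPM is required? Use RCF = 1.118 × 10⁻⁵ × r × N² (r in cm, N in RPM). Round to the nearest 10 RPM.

r = 72 mm = 7.2 cm
Current RCF = 1.118 × 10⁻⁵ × 7.2 × (16778)² = 1.118 × 10⁻⁵ × 7.2 × 281,501,284 ≈ 22,659.7 × g
Target RCF = 22,659.7 + 34,100 = 56,759.7 × g
N² = 56,759.7 / (8.0496 × 10⁻⁵) = 705,124,478
N ≈ √705,124,478 ≈ 26,554.2

≈ 26550 RPM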